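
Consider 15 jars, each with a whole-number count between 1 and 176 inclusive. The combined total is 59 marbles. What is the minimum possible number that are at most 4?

4

Let j be the number exceeding 4. Then the total is ≥ 5·j + 1·(15 − j) = 15 + 4j.
So 4j ≤ 44 and j ≤ 11; hence at least 15 − 11 = 4 are ≤ 4.
Exactly 4 works: 4 values at 1 and 11 at 5 total 59.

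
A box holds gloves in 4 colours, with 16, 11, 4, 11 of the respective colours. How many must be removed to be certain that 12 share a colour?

38

In the worst case you take as many as possible of each colour without reaching 12: 11 + 11 + 4 + 11 = 37.
The next one must give 12 of some colour, so 37 + 1 = 38.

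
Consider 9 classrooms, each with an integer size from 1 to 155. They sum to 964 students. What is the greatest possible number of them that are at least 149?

6

If k of the values are ≥ 149, the total is ≥ 149k + 1(9 − k).
Setting 149k + 1(9 − k) ≤ 964 gives 148k ≤ 955, so k ≤ 6.
k = 6 is achieved by 6 values at 149 and 3 at 1, total 897; add 67 to one value (staying below 149) to reach 964.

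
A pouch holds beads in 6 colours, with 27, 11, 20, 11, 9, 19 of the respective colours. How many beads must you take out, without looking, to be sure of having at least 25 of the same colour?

95

In the worst case you take as many as possible of each colour without reaching 25: 24 + 11 + 20 + 11 + 9 + 19 = 94.
The next one must give 25 of some colour, so 94 + 1 = 95.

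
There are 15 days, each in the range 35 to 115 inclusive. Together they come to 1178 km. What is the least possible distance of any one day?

To make one day as small as possible, make the other 14 as large as possible.
The other 14 can take up 14 × 115 = 1610 ≥ 1178 − 35, so one day can sit at its floor of 35.
Achievable: one at 35 and the other 14 totalling 1143, which fits since 14 × 35 ≤ 1143 ≤ 14 × 115.

35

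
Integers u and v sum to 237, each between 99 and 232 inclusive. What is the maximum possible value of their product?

14042

With u + v fixed, uv peaks when the two are closest together.
Taking u = 118 and v = 119 (both in [99, 232]) gives uv = 14042.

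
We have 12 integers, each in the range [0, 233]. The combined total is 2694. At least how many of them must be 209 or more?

8

Each value short of 209 is at most 208, costing at least 233 − 208 = 25 against the maximum total of 2796.
We can afford to lose at most 2796 − 2694 = 102, so at most ⌊102/25⌋ = 4 fall short, and at least 8 are ≥ 209.
Exactly 8 works: 8 values at 233 and 4 at 208 total 2696; lower one of the high values by 2 (still ≥ 209) to hit 2694.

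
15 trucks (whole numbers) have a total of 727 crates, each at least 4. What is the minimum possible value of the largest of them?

The average is 727/15 > 48, so not all 15 can be 48 or less; the largest is ≥ 49.
Equality holds with 7 values of 49 and 8 values of 48.

49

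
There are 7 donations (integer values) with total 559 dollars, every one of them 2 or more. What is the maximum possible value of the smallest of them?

If every one of the 7 were at least 80, the total would be at least 7 × 80 = 560 > 559.
Taking 1 copy of 79 and 6 copies of 80 gives exactly 559, so 79 is attained.

79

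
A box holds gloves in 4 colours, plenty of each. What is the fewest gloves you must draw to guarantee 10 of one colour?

In the worst case you draw 9 of each of the 4 colours: 4 × 9 = 36.
One more forces 10 of some colour, so 36 + 1 = 37.

37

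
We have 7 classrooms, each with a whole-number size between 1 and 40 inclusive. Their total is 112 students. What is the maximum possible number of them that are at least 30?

If k of the values are ≥ 30, the total is ≥ 30k + 1(7 − k).
Setting 30k + 1(7 − k) ≤ 112 gives 29k ≤ 105, so k ≤ 3.
k = 3 is achieved by 3 values at 30 and 4 at 1, total 94; add 18 to one value (staying below 30) to reach 112.

3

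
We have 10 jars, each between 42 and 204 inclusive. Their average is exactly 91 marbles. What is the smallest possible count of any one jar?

To make one jar as small as possible, make the other 9 as large as possible.
The total is 10 × 91 = 910.
The other 9 can take up 9 × 204 = 1836 ≥ 910 − 42, so one jar can sit at its floor of 42.
Achievable: one at 42 and the other 9 totalling 868, which fits since 9 × 42 ≤ 868 ≤ 9 × 204.

42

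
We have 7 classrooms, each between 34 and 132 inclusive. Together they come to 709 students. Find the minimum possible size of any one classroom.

To make one classroom as small as possible, make the other 6 as large as possible.
The other 6 can take up 6 × 132 = 792 ≥ 709 − 34, so one classroom can sit at its floor of 34.
Achievable: one at 34 and the other 6 totalling 675, which fits since 6 × 34 ≤ 675 ≤ 6 × 132.

34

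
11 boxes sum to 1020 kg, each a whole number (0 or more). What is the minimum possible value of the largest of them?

If every one of the 11 were at most 92, the total would be at most 11 × 92 = 1012 < 1020.
Equality holds with 8 values of 93 and 3 values of 92.

93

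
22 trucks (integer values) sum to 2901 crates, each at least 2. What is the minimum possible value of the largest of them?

If every one of the 22 were at most 131, the total would be at most 22 × 131 = 2882 < 2901.
Taking 3 copies of 131 and 19 copies of 132 gives exactly 2901, so 132 is attained.

132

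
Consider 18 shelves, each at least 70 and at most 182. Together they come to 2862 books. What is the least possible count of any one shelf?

70

To make one shelf as small as possible, make the other 17 as large as possible.
The other 17 can take up 17 × 182 = 3094 ≥ 2862 − 70, so one shelf can sit at its floor of 70.
Achievable: one at 70 and the other 17 totalling 2792, which fits since 17 × 70 ≤ 2792 ≤ 17 × 182.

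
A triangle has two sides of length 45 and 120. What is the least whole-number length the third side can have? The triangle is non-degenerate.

76

The third side must exceed |45 − 120| = 75.
The smallest integer above 75 is 76.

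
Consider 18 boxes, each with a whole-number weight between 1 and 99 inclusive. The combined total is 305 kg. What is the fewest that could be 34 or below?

Each value above 34 is at least 35, contributing at least 35 − 1 = 34 above the floor 1.
The sum exceeds the floor total 18 by 287, so at most ⌊287/34⌋ = 8 exceed 34, and at least 10 are ≤ 34.
Exactly 10 works: 10 values at 1 and 8 at 35 total 290; raise one of the low values by 15 (still ≤ 34) to hit 305.

10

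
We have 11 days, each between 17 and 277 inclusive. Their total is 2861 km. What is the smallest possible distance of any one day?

91

Minimizing one value means maximizing the remaining 10.
The other 10 contribute at most 10 × 277 = 2770, leaving at least 2861 − 2770 = 91.
Since 91 ≥ 17, this is achievable: one at 91 and 10 at 277.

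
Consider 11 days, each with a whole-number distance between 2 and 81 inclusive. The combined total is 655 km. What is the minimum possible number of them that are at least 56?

Suppose at most 11 − j of them reach 56; then j values are ≤ 55 and the rest ≤ 81.
The total is then ≤ 55·j + 81·(11 − j) = 891 − 26j. For this to be ≥ 655 we need j ≤ 9, so at least 11 − 9 = 2 must reach 56.
Exactly 2 works: 2 values at 81 and 9 at 55 total 657; lower one of the high values by 2 (still ≥ 56) to hit 655.

2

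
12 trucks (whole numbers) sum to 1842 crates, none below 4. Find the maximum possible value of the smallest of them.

153

The 12 values sum to 1842, so their minimum is at most ⌊1842/12⌋ = 153.
Achievable: 6 of them at 153 and 6 at 154 total 1842.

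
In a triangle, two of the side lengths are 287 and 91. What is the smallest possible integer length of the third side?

The third side must exceed |287 − 91| = 196.
The smallest integer above 196 is 197.

197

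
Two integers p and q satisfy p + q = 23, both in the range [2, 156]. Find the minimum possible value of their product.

Since p + q is fixed, pushing one of them to its bound minimizes the product.
At the endpoint p = 2, q = 23 − 2 = 21, so pq = 2 × 21 = 42.

42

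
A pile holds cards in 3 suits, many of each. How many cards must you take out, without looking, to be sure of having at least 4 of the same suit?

10

You could draw 3 of every suit without reaching 4 of any — 9 in all.
One more forces 4 of some suit, so 9 + 1 = 10.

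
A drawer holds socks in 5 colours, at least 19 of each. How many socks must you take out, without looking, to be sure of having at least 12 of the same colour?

You could draw 11 of every colour without reaching 12 of any — 55 in all.
One more forces 12 of some colour, so 55 + 1 = 56.

56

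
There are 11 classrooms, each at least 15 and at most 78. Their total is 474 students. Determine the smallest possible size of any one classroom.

Minimizing one value means maximizing the remaining 10.
The other 10 can take up 10 × 78 = 780 ≥ 474 − 15, so one classroom can sit at its floor of 15.
Achievable: one at 15 and the other 10 totalling 459, which fits since 10 × 15 ≤ 459 ≤ 10 × 78.

15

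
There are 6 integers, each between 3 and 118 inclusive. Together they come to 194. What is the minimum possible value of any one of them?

3

Minimizing one value means maximizing the remaining 5.
The other 5 can take up 5 × 118 = 590 ≥ 194 − 3, so one integer can sit at its floor of 3.
Achievable: one at 3 and the other 5 totalling 191, which fits since 5 × 3 ≤ 191 ≤ 5 × 118.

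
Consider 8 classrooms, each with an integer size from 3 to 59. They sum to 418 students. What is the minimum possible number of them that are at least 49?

4

If only k of them are at least 49, the other 8 − k are at most 48, so the total is at most k·59 + (8 − k)·48.
This must reach 418, so k·59 + (8 − k)·48 ≥ 418, giving k ≥ 4.
Exactly 4 works: 4 values at 59 and 4 at 48 total 428; lower one of the high values by 10 (still ≥ 49) to hit 418.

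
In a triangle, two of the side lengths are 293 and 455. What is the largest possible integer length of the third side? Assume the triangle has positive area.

The third side must be less than 293 + 455 = 748.
The largest integer below 748 is 747.

747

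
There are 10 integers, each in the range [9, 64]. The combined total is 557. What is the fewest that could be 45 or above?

6

If only k of them are at least 45, the other 10 − k are at most 44, so the total is at most k·64 + (10 − k)·44.
This must reach 557, so k·64 + (10 − k)·44 ≥ 557, giving k ≥ 6.
Exactly 6 works: 6 values at 64 and 4 at 44 total 560; lower one of the high values by 3 (still ≥ 45) to hit 557.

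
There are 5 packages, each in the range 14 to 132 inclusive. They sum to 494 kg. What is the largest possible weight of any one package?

Maximizing one value means minimizing the remaining 4.
The other 4 contribute at least 4 × 14 = 56, leaving at most 494 − 56 = 438.
But each package is capped at 132, so the maximum is 132.
Achievable: one at 132 and the other 4 totalling 362, which fits since 4 × 14 ≤ 362 ≤ 4 × 132.

132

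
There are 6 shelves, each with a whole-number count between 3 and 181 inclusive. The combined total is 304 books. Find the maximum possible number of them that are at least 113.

2

Suppose k of them are at least 113. Those contribute at least 113 each and the other 6 − k at least 3 each.
So the total is at least 113k + 3(6 − k) = 18 + 110k. This must be ≤ 304, giving k ≤ 2.
k = 2 is achieved by 2 values at 113 and 4 at 3, total 238; add 66 to one value (staying below 113) to reach 304.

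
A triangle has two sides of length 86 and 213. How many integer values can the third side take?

The triangle inequality gives |86 − 213| < c < 86 + 213, i.e. 127 < c < 299.
So c can be any integer from 128 to 298: 171 values.

171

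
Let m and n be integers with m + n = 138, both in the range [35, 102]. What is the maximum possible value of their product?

4761

For a fixed sum, the product mn is largest when m and n are as close as possible.
Taking m = 69 and n = 69 (both in [35, 102]) gives mn = 4761.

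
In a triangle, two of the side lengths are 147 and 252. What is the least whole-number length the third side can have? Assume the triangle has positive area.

106

The third side must exceed |147 − 252| = 105.
The smallest integer above 105 is 106.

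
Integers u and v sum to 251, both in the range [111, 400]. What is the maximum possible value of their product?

15750

With u + v fixed, uv peaks when the two are closest together.
Taking u = 125 and v = 126 (both in [111, 400]) gives uv = 15750.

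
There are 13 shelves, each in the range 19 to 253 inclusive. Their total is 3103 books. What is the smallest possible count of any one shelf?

To make one shelf as small as possible, make the other 12 as large as possible.
The other 12 contribute at most 12 × 253 = 3036, leaving at least 3103 − 3036 = 67.
Since 67 ≥ 19, this is achievable: one at 67 and 12 at 253.

67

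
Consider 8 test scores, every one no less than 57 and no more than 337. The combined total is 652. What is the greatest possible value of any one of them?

253

To make one score as large as possible, make the other 7 as small as possible.
The other 7 contribute at least 7 × 57 = 399, leaving at most 652 − 399 = 253.
Since 253 ≤ 337, this is achievable: one at 253 and 7 at 57.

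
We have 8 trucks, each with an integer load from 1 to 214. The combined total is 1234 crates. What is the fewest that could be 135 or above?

3

Each value short of 135 is at most 134, costing at least 214 − 134 = 80 against the maximum total of 1712.
We can afford to lose at most 1712 − 1234 = 478, so at most ⌊478/80⌋ = 5 fall short, and at least 3 are ≥ 135.
Exactly 3 works: 3 values at 214 and 5 at 134 total 1312; lower one of the high values by 78 (still ≥ 135) to hit 1234.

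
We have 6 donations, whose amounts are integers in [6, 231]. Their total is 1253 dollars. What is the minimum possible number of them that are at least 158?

If only k of them are at least 158, the other 6 − k are at most 157, so the total is at most k·231 + (6 − k)·157.
This must reach 1253, so k·231 + (6 − k)·157 ≥ 1253, giving k ≥ 5.
Exactly 5 works: 5 values at 231 and 1 at 157 total 1312; lower one of the high values by 59 (still ≥ 158) to hit 1253.

5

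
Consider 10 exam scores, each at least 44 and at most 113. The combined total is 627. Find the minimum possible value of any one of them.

To make one score as small as possible, make the other 9 as large as possible.
The other 9 can take up 9 × 113 = 1017 ≥ 627 − 44, so one score can sit at its floor of 44.
Achievable: one at 44 and the other 9 totalling 583, which fits since 9 × 44 ≤ 583 ≤ 9 × 113.

44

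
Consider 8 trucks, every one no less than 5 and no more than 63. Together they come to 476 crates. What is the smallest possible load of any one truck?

To make one truck as small as possible, make the other 7 as large as possible.
The other 7 contribute at most 7 × 63 = 441, leaving at least 476 − 441 = 35.
Since 35 ≥ 5, this is achievable: one at 35 and 7 at 63.

35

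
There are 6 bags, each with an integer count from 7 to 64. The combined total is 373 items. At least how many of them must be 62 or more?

If only k of them are at least 62, the other 6 − k are at most 61, so the total is at most k·64 + (6 − k)·61.
This must reach 373, so k·64 + (6 − k)·61 ≥ 373, giving k ≥ 3.
Exactly 3 works: 3 values at 64 and 3 at 61 total 375; lower one of the high values by 2 (still ≥ 62) to hit 373.

3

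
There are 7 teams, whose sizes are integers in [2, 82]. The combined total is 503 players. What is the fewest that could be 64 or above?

4

If only k of them are at least 64, the other 7 − k are at most 63, so the total is at most k·82 + (7 − k)·63.
This must reach 503, so k·82 + (7 − k)·63 ≥ 503, giving k ≥ 4.
Exactly 4 works: 4 values at 82 and 3 at 63 total 517; lower one of the high values by 14 (still ≥ 64) to hit 503.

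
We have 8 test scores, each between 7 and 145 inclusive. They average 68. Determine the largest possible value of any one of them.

Maximizing one value means minimizing the remaining 7.
The total is 8 × 68 = 544.
The other 7 contribute at least 7 × 7 = 49, leaving at most 544 − 49 = 495.
But each score is capped at 145, so the maximum is 145.
Achievable: one at 145 and the other 7 totalling 399, which fits since 7 × 7 ≤ 399 ≤ 7 × 145.

145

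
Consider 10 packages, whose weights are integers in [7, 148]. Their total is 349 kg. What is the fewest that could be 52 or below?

4

If only k of them are at most 52, the other 10 − k are at least 53, so the total is at least (10 − k)·53 + k·7.
This is ≤ 349, so (10 − k)·53 + 7k ≤ 349, which gives k ≥ 4.
Exactly 4 works: 4 values at 7 and 6 at 53 total 346; raise one of the low values by 3 (still ≤ 52) to hit 349.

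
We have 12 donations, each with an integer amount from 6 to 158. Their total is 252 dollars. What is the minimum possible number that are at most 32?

6

Each value above 32 is at least 33, contributing at least 33 − 6 = 27 above the floor 6.
The sum exceeds the floor total 72 by 180, so at most ⌊180/27⌋ = 6 exceed 32, and at least 6 are ≤ 32.
Exactly 6 works: 6 values at 6 and 6 at 33 total 234; raise one of the low values by 18 (still ≤ 32) to hit 252.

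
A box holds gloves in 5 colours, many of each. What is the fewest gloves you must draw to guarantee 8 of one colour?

You could draw 7 of every colour without reaching 8 of any — 35 in all.
One more forces 8 of some colour, so 35 + 1 = 36.

36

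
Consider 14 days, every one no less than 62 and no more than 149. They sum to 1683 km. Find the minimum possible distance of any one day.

To make one day as small as possible, make the other 13 as large as possible.
The other 13 can take up 13 × 149 = 1937 ≥ 1683 − 62, so one day can sit at its floor of 62.
Achievable: one at 62 and the other 13 totalling 1621, which fits since 13 × 62 ≤ 1621 ≤ 13 × 149.

62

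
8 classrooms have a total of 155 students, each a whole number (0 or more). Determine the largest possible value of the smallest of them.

19

If every one of the 8 were at least 20, the total would be at least 8 × 20 = 160 > 155.
Taking 5 copies of 19 and 3 copies of 20 gives exactly 155, so 19 is attained.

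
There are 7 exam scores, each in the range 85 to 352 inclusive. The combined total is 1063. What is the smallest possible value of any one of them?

Minimizing one value means maximizing the remaining 6.
The other 6 can take up 6 × 352 = 2112 ≥ 1063 − 85, so one score can sit at its floor of 85.
Achievable: one at 85 and the other 6 totalling 978, which fits since 6 × 85 ≤ 978 ≤ 6 × 352.

85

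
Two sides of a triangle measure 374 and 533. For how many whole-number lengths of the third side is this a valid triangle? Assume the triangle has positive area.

747

The triangle inequality gives |374 − 533| < c < 374 + 533, i.e. 159 < c < 907.
So c can be any integer from 160 to 906: 747 values.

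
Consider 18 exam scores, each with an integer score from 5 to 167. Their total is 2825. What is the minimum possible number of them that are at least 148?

Each value short of 148 is at most 147, costing at least 167 − 147 = 20 against the maximum total of 3006.
We can afford to lose at most 3006 − 2825 = 181, so at most ⌊181/20⌋ = 9 fall short, and at least 9 are ≥ 148.
Exactly 9 works: 9 values at 167 and 9 at 147 total 2826; lower one of the high values by 1 (still ≥ 148) to hit 2825.

9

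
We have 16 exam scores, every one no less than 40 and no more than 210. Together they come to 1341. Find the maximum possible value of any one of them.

210

To make one score as large as possible, make the other 15 as small as possible.
The other 15 contribute at least 15 × 40 = 600, leaving at most 1341 − 600 = 741.
But each score is capped at 210, so the maximum is 210.
Achievable: one at 210 and the other 15 totalling 1131, which fits since 15 × 40 ≤ 1131 ≤ 15 × 210.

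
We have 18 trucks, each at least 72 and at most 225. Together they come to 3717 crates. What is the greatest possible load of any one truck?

To make one truck as large as possible, make the other 17 as small as possible.
The other 17 contribute at least 17 × 72 = 1224, leaving at most 3717 − 1224 = 2493.
But each truck is capped at 225, so the maximum is 225.
Achievable: one at 225 and the other 17 totalling 3492, which fits since 17 × 72 ≤ 3492 ≤ 17 × 225.

225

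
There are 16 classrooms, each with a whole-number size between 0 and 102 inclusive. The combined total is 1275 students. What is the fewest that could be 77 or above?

Suppose at most 16 − j of them reach 77; then j values are ≤ 76 and the rest ≤ 102.
The total is then ≤ 76·j + 102·(16 − j) = 1632 − 26j. For this to be ≥ 1275 we need j ≤ 13, so at least 16 − 13 = 3 must reach 77.
Exactly 3 works: 3 values at 102 and 13 at 76 total 1294; lower one of the high values by 19 (still ≥ 77) to hit 1275.

3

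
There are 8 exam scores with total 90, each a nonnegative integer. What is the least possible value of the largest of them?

The 8 values sum to 90, so their maximum is at least ⌈90/8⌉ = 12.
Achievable: 2 of them at 12 and 6 at 11 total 90.

12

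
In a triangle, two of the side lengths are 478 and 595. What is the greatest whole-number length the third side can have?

1072

The third side must be less than 478 + 595 = 1073.
The largest integer below 1073 is 1072.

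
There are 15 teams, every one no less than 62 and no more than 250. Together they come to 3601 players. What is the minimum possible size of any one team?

To make one team as small as possible, make the other 14 as large as possible.
The other 14 contribute at most 14 × 250 = 3500, leaving at least 3601 − 3500 = 101.
Since 101 ≥ 62, this is achievable: one at 101 and 14 at 250.

101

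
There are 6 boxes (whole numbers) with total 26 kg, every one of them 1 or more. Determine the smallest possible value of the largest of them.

5

If every one of the 6 were at most 4, the total would be at most 6 × 4 = 24 < 26.
Equality holds with 2 values of 5 and 4 values of 4.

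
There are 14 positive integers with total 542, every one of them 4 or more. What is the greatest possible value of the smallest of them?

38

The average is 542/14 < 39, so some value is ≤ 38.
Equality holds with 4 values of 38 and 10 values of 39.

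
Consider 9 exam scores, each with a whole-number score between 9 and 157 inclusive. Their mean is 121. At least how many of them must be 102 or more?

The total is 9 × 121 = 1089.
Each value short of 102 is at most 101, costing at least 157 − 101 = 56 against the maximum total of 1413.
We can afford to lose at most 1413 − 1089 = 324, so at most ⌊324/56⌋ = 5 fall short, and at least 4 are ≥ 102.
Exactly 4 works: 4 values at 157 and 5 at 101 total 1133; lower one of the high values by 44 (still ≥ 102) to hit 1089.

4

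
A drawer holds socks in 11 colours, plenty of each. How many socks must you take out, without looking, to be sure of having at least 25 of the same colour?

In the worst case you draw 24 of each of the 11 colours: 11 × 24 = 264.
One more forces 25 of some colour, so 264 + 1 = 265.

265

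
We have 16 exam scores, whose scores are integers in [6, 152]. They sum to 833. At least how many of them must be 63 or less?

4

Let j be the number exceeding 63. Then the total is ≥ 64·j + 6·(16 − j) = 96 + 58j.
So 58j ≤ 737 and j ≤ 12; hence at least 16 − 12 = 4 are ≤ 63.
Exactly 4 works: 4 values at 6 and 12 at 64 total 792; raise one of the low values by 41 (still ≤ 63) to hit 833.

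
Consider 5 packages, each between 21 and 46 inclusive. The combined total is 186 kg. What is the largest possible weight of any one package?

46

Maximizing one value means minimizing the remaining 4.
The other 4 contribute at least 4 × 21 = 84, leaving at most 186 − 84 = 102.
But each package is capped at 46, so the maximum is 46.
Achievable: one at 46 and the other 4 totalling 140, which fits since 4 × 21 ≤ 140 ≤ 4 × 46.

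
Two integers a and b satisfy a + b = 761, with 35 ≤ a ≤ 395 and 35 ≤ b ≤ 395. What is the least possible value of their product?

144570

Since a + b is fixed, pushing one of them to its bound minimizes the product.
At the endpoint a = 366, b = 761 − 366 = 395, so ab = 366 × 395 = 144570.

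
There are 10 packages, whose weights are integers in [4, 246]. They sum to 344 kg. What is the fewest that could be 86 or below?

7

If only k of them are at most 86, the other 10 − k are at least 87, so the total is at least (10 − k)·87 + k·4.
This is ≤ 344, so (10 − k)·87 + 4k ≤ 344, which gives k ≥ 7.
Exactly 7 works: 7 values at 4 and 3 at 87 total 289; raise one of the low values by 55 (still ≤ 86) to hit 344.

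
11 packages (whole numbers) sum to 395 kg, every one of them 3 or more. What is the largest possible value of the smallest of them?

The average is 395/11 < 36, so some value is ≤ 35.
Equality holds with 1 value of 35 and 10 values of 36.

35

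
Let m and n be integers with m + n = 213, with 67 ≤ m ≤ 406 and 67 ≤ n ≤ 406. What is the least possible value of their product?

9782

mn = m(213 − m) is concave in m, so over [67, 146] it is minimized at an endpoint.
At the endpoint m = 67, n = 213 − 67 = 146, so mn = 67 × 146 = 9782.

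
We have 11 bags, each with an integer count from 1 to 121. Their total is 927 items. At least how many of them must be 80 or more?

2

Each value short of 80 is at most 79, costing at least 121 − 79 = 42 against the maximum total of 1331.
We can afford to lose at most 1331 − 927 = 404, so at most ⌊404/42⌋ = 9 fall short, and at least 2 are ≥ 80.
Exactly 2 works: 2 values at 121 and 9 at 79 total 953; lower one of the high values by 26 (still ≥ 80) to hit 927.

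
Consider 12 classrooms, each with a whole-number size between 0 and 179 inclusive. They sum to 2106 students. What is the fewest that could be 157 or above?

11

If only k of them are at least 157, the other 12 − k are at most 156, so the total is at most k·179 + (12 − k)·156.
This must reach 2106, so k·179 + (12 − k)·156 ≥ 2106, giving k ≥ 11.
Exactly 11 works: 11 values at 179 and 1 at 156 total 2125; lower one of the high values by 19 (still ≥ 157) to hit 2106.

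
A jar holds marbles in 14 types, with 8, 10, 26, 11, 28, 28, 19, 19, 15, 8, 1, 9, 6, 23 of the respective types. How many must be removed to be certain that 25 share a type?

In the worst case you take as many as possible of each type without reaching 25: 8 + 10 + 24 + 11 + 24 + 24 + 19 + 19 + 15 + 8 + 1 + 9 + 6 + 23 = 201.
The next one must give 25 of some type, so 201 + 1 = 202.

202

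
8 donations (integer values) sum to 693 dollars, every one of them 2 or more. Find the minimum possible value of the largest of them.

87

Some value must be at least ⌈693/8⌉ = 87, since 8 × 86 = 688 < 693.
Achievable: 5 of them at 87 and 3 at 86 total 693.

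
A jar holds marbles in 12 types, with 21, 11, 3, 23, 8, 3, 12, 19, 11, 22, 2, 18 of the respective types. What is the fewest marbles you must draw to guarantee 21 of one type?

In the worst case you take as many as possible of each type without reaching 21: 20 + 11 + 3 + 20 + 8 + 3 + 12 + 19 + 11 + 20 + 2 + 18 = 147.
The next one must give 21 of some type, so 147 + 1 = 148.

148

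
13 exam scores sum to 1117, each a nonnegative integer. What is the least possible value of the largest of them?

If every one of the 13 were at most 85, the total would be at most 13 × 85 = 1105 < 1117.
Achievable: 12 of them at 86 and 1 at 85 total 1117.

86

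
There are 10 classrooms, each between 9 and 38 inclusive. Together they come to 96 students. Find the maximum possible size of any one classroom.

15

To make one classroom as large as possible, make the other 9 as small as possible.
The other 9 contribute at least 9 × 9 = 81, leaving at most 96 − 81 = 15.
Since 15 ≤ 38, this is achievable: one at 15 and 9 at 9.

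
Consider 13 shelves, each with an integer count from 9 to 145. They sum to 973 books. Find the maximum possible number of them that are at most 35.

8

Each value at 35 or below falls at least 145 − 35 = 110 short of the ceiling 145.
The ceiling total is 13 × 145 = 1885, and we need 973, so at most ⌊(1885 − 973)/110⌋ = 8 can be that low.
k = 8 is achieved by 8 values at 35 and 5 at 145, total 1005; lower one of the 145's by 32 (still > 35) to reach 973.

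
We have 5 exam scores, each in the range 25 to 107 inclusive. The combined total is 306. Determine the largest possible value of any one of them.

107

Maximizing one value means minimizing the remaining 4.
The other 4 contribute at least 4 × 25 = 100, leaving at most 306 − 100 = 206.
But each score is capped at 107, so the maximum is 107.
Achievable: one at 107 and the other 4 totalling 199, which fits since 4 × 25 ≤ 199 ≤ 4 × 107.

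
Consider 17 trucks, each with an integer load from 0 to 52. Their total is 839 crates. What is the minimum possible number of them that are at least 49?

If only k of them are at least 49, the other 17 − k are at most 48, so the total is at most k·52 + (17 − k)·48.
This must reach 839, so k·52 + (17 − k)·48 ≥ 839, giving k ≥ 6.
Exactly 6 works: 6 values at 52 and 11 at 48 total 840; lower one of the high values by 1 (still ≥ 49) to hit 839.

6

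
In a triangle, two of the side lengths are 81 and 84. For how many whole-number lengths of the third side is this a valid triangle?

161

The triangle inequality gives |81 − 84| < c < 81 + 84, i.e. 3 < c < 165.
So c can be any integer from 4 to 164: 161 values.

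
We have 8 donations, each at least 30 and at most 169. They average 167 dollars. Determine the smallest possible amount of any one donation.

Minimizing one value means maximizing the remaining 7.
The total is 8 × 167 = 1336.
The other 7 contribute at most 7 × 169 = 1183, leaving at least 1336 − 1183 = 153.
Since 153 ≥ 30, this is achievable: one at 153 and 7 at 169.

153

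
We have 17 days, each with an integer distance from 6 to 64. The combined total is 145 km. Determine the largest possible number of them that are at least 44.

1

With k values at 44 or above and the rest at least 6, the sum is at least 102 + 38k.
Since the sum is 145, we need 38k ≤ 43, i.e. k ≤ 1.
k = 1 is achieved by 1 value at 44 and 16 at 6, total 140; add 5 to one value (staying below 44) to reach 145.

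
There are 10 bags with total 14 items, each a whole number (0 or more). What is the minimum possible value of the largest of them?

2

The 10 values sum to 14, so their maximum is at least ⌈14/10⌉ = 2.
Achievable: 4 of them at 2 and 6 at 1 total 14.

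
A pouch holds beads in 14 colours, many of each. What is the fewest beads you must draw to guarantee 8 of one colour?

You could draw 7 of every colour without reaching 8 of any — 98 in all.
One more forces 8 of some colour, so 98 + 1 = 99.

99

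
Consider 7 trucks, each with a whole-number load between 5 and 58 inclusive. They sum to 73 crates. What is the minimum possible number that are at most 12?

3

Let j be the number exceeding 12. Then the total is ≥ 13·j + 5·(7 − j) = 35 + 8j.
So 8j ≤ 38 and j ≤ 4; hence at least 7 − 4 = 3 are ≤ 12.
Exactly 3 works: 3 values at 5 and 4 at 13 total 67; raise one of the low values by 6 (still ≤ 12) to hit 73.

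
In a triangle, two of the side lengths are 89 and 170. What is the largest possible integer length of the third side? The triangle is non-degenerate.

The third side must be less than 89 + 170 = 259.
The largest integer below 259 is 258.

258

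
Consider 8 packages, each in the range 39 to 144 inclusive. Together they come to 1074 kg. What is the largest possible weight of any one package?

144

To make one package as large as possible, make the other 7 as small as possible.
The other 7 contribute at least 7 × 39 = 273, leaving at most 1074 − 273 = 801.
But each package is capped at 144, so the maximum is 144.
Achievable: one at 144 and the other 7 totalling 930, which fits since 7 × 39 ≤ 930 ≤ 7 × 144.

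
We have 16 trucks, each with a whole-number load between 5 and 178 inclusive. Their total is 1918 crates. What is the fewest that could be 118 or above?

If only k of them are at least 118, the other 16 − k are at most 117, so the total is at most k·178 + (16 − k)·117.
This must reach 1918, so k·178 + (16 − k)·117 ≥ 1918, giving k ≥ 1.
Exactly 1 works: 1 value at 178 and 15 at 117 total 1933; lower one of the high values by 15 (still ≥ 118) to hit 1918.

1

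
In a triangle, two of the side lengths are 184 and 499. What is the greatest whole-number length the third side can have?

682

The third side must be less than 184 + 499 = 683.
The largest integer below 683 is 682.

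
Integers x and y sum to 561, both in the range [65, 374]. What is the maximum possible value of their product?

With x + y fixed, xy peaks when the two are closest together.
Taking x = 280 and y = 281 (both in [65, 374]) gives xy = 78680.

78680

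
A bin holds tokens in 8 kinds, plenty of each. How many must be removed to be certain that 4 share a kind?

25

You could draw 3 of every kind without reaching 4 of any — 24 in all.
One more forces 4 of some kind, so 24 + 1 = 25.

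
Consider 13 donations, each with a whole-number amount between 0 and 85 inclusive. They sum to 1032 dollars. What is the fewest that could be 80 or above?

1

If only k of them are at least 80, the other 13 − k are at most 79, so the total is at most k·85 + (13 − k)·79.
This must reach 1032, so k·85 + (13 − k)·79 ≥ 1032, giving k ≥ 1.
Exactly 1 works: 1 value at 85 and 12 at 79 total 1033; lower one of the high values by 1 (still ≥ 80) to hit 1032.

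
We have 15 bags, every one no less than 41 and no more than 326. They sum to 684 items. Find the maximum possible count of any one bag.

To make one bag as large as possible, make the other 14 as small as possible.
The other 14 contribute at least 14 × 41 = 574, leaving at most 684 − 574 = 110.
Since 110 ≤ 326, this is achievable: one at 110 and 14 at 41.

110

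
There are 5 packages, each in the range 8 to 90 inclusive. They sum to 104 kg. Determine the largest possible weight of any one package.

Maximizing one value means minimizing the remaining 4.
The other 4 contribute at least 4 × 8 = 32, leaving at most 104 − 32 = 72.
Since 72 ≤ 90, this is achievable: one at 72 and 4 at 8.

72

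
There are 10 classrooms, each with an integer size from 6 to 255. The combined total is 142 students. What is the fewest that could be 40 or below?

8

Let j be the number exceeding 40. Then the total is ≥ 41·j + 6·(10 − j) = 60 + 35j.
So 35j ≤ 82 and j ≤ 2; hence at least 10 − 2 = 8 are ≤ 40.
Exactly 8 works: 8 values at 6 and 2 at 41 total 130; raise one of the low values by 12 (still ≤ 40) to hit 142.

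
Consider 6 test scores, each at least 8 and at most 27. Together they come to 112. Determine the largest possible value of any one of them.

Maximizing one value means minimizing the remaining 5.
The other 5 contribute at least 5 × 8 = 40, leaving at most 112 − 40 = 72.
But each score is capped at 27, so the maximum is 27.
Achievable: one at 27 and the other 5 totalling 85, which fits since 5 × 8 ≤ 85 ≤ 5 × 27.

27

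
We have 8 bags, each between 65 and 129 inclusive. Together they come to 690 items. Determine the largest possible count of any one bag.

129

To make one bag as large as possible, make the other 7 as small as possible.
The other 7 contribute at least 7 × 65 = 455, leaving at most 690 − 455 = 235.
But each bag is capped at 129, so the maximum is 129.
Achievable: one at 129 and the other 7 totalling 561, which fits since 7 × 65 ≤ 561 ≤ 7 × 129.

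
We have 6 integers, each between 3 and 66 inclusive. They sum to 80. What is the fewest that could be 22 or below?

3

If only k of them are at most 22, the other 6 − k are at least 23, so the total is at least (6 − k)·23 + k·3.
This is ≤ 80, so (6 − k)·23 + 3k ≤ 80, which gives k ≥ 3.
Exactly 3 works: 3 values at 3 and 3 at 23 total 78; raise one of the low values by 2 (still ≤ 22) to hit 80.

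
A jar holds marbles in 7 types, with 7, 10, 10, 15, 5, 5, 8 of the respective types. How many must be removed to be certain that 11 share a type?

56

In the worst case you take as many as possible of each type without reaching 11: 7 + 10 + 10 + 10 + 5 + 5 + 8 = 55.
The next one must give 11 of some type, so 55 + 1 = 56.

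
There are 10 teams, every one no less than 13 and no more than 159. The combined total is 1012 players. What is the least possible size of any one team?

To make one team as small as possible, make the other 9 as large as possible.
The other 9 can take up 9 × 159 = 1431 ≥ 1012 − 13, so one team can sit at its floor of 13.
Achievable: one at 13 and the other 9 totalling 999, which fits since 9 × 13 ≤ 999 ≤ 9 × 159.

13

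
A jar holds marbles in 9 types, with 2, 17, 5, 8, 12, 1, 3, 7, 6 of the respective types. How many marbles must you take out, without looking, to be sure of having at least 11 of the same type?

In the worst case you take as many as possible of each type without reaching 11: 2 + 10 + 5 + 8 + 10 + 1 + 3 + 7 + 6 = 52.
The next one must give 11 of some type, so 52 + 1 = 53.

53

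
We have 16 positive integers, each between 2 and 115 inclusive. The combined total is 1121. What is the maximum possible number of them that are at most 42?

Each value at 42 or below falls at least 115 − 42 = 73 short of the ceiling 115.
The ceiling total is 16 × 115 = 1840, and we need 1121, so at most ⌊(1840 − 1121)/73⌋ = 9 can be that low.
k = 9 is achieved by 9 values at 42 and 7 at 115, total 1183; lower one of the 115's by 62 (still > 42) to reach 1121.

9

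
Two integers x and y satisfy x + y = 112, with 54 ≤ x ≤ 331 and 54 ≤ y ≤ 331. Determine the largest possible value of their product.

xy = x(112 − x) is maximized when x is as near 112/2 as the bounds allow.
Taking x = 56 and y = 56 (both in [54, 331]) gives xy = 3136.

3136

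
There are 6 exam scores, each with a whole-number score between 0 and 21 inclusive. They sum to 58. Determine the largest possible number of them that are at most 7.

Each value at 7 or below falls at least 21 − 7 = 14 short of the ceiling 21.
The ceiling total is 6 × 21 = 126, and we need 58, so at most ⌊(126 − 58)/14⌋ = 4 can be that low.
k = 4 is achieved by 4 values at 7 and 2 at 21, total 70; lower one of the 21's by 12 (still > 7) to reach 58.

4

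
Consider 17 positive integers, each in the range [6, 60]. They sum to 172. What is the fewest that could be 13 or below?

Each value above 13 is at least 14, contributing at least 14 − 6 = 8 above the floor 6.
The sum exceeds the floor total 102 by 70, so at most ⌊70/8⌋ = 8 exceed 13, and at least 9 are ≤ 13.
Exactly 9 works: 9 values at 6 and 8 at 14 total 166; raise one of the low values by 6 (still ≤ 13) to hit 172.

9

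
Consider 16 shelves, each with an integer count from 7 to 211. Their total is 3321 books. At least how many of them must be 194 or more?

Each value short of 194 is at most 193, costing at least 211 − 193 = 18 against the maximum total of 3376.
We can afford to lose at most 3376 − 3321 = 55, so at most ⌊55/18⌋ = 3 fall short, and at least 13 are ≥ 194.
Exactly 13 works: 13 values at 211 and 3 at 193 total 3322; lower one of the high values by 1 (still ≥ 194) to hit 3321.

13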